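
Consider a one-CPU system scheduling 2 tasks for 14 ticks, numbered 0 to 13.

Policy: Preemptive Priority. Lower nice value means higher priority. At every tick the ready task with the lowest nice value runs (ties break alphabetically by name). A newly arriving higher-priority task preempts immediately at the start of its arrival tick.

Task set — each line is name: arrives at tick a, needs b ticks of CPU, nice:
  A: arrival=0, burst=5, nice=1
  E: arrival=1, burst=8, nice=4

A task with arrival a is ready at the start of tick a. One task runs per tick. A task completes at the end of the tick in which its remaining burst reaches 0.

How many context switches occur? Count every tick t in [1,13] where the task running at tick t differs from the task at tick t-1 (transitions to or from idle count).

context switches = 2

t=0: ready={A} → run A
t=1: ready={A,E} → run A
t=2: ready={A,E} → run A
t=3: ready={A,E} → run A
t=4: ready={A,E} → run A
t=5: ready={E} → run E
t=6: ready={E} → run E
t=7: ready={E} → run E
t=8: ready={E} → run E
t=9: ready={E} → run E
t=10: ready={E} → run E
t=11: ready={E} → run E
t=12: ready={E} → run E
t=13: (idle)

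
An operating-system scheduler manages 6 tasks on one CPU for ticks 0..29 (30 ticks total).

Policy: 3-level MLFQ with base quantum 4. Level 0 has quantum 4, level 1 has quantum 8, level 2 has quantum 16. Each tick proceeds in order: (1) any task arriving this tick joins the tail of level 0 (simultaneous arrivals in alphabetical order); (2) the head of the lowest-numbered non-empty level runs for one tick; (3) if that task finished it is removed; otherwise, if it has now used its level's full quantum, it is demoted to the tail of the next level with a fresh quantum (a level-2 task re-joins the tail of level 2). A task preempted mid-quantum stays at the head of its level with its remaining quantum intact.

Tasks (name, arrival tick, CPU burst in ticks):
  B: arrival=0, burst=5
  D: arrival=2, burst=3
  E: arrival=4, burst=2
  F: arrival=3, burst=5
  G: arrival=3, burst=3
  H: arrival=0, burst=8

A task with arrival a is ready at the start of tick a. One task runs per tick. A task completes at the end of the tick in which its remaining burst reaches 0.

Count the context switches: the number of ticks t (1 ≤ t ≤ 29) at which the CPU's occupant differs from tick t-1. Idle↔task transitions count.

t=0: L0/L1/L2 = BH/-/- → run B
t=1: L0/L1/L2 = BH/-/- → run B
t=2: L0/L1/L2 = BHD/-/- → run B
t=3: L0/L1/L2 = BHDFG/-/- → run B
t=4: L0/L1/L2 = HDFGE/B/- → run H
t=5: L0/L1/L2 = HDFGE/B/- → run H
t=6: L0/L1/L2 = HDFGE/B/- → run H
t=7: L0/L1/L2 = HDFGE/B/- → run H
t=8: L0/L1/L2 = DFGE/BH/- → run D
t=9: L0/L1/L2 = DFGE/BH/- → run D
t=10: L0/L1/L2 = DFGE/BH/- → run D
t=11: L0/L1/L2 = FGE/BH/- → run F
t=12: L0/L1/L2 = FGE/BH/- → run F
t=13: L0/L1/L2 = FGE/BH/- → run F
t=14: L0/L1/L2 = FGE/BH/- → run F
t=15: L0/L1/L2 = GE/BHF/- → run G
t=16: L0/L1/L2 = GE/BHF/- → run G
t=17: L0/L1/L2 = GE/BHF/- → run G
t=18: L0/L1/L2 = E/BHF/- → run E
t=19: L0/L1/L2 = E/BHF/- → run E
t=20: L0/L1/L2 = -/BHF/- → run B
t=21: L0/L1/L2 = -/HF/- → run H
t=22: L0/L1/L2 = -/HF/- → run H
t=23: L0/L1/L2 = -/HF/- → run H
t=24: L0/L1/L2 = -/HF/- → run H
t=25: L0/L1/L2 = -/F/- → run F
t=26: (idle)
t=27: (idle)
t=28: (idle)
t=29: (idle)

context switches = 9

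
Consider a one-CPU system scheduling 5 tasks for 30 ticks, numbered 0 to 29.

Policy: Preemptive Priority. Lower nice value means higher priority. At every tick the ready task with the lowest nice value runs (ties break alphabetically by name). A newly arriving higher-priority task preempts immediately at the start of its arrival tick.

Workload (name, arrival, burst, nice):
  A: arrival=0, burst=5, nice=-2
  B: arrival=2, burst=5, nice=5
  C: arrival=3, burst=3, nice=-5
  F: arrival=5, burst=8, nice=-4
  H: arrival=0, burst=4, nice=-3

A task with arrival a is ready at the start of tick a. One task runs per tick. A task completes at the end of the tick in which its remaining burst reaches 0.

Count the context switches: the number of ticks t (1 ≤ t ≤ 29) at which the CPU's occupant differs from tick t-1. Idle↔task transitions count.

context switches = 6

t=0: ready={A,H} → run H
t=1: ready={A,H} → run H
t=2: ready={A,B,H} → run H
t=3: ready={A,B,C,H} → run C
t=4: ready={A,B,C,H} → run C
t=5: ready={A,B,C,F,H} → run C
t=6: ready={A,B,F,H} → run F
t=7: ready={A,B,F,H} → run F
t=8: ready={A,B,F,H} → run F
t=9: ready={A,B,F,H} → run F
t=10: ready={A,B,F,H} → run F
t=11: ready={A,B,F,H} → run F
t=12: ready={A,B,F,H} → run F
t=13: ready={A,B,F,H} → run F
t=14: ready={A,B,H} → run H
t=15: ready={A,B} → run A
t=16: ready={A,B} → run A
t=17: ready={A,B} → run A
t=18: ready={A,B} → run A
t=19: ready={A,B} → run A
t=20: ready={B} → run B
t=21: ready={B} → run B
t=22: ready={B} → run B
t=23: ready={B} → run B
t=24: ready={B} → run B
t=25: (idle)
t=26: (idle)
t=27: (idle)
t=28: (idle)
t=29: (idle)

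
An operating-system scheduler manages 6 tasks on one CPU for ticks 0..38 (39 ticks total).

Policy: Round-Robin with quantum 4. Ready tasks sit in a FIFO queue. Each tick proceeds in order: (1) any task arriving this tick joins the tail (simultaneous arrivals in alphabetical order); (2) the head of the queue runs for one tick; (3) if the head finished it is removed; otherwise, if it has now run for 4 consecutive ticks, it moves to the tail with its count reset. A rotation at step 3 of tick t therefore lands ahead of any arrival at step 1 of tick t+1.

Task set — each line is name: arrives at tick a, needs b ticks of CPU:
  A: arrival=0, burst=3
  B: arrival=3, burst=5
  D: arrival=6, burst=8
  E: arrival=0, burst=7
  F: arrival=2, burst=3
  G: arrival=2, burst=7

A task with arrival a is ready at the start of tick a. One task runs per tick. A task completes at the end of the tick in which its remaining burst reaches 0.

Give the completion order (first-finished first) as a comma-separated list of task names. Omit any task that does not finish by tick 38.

t=0: queue=[A,E] q_used=0 → run A
t=1: queue=[A,E] q_used=1 → run A
t=2: queue=[A,E,F,G] q_used=2 → run A
t=3: queue=[E,F,G,B] q_used=0 → run E
t=4: queue=[E,F,G,B] q_used=1 → run E
t=5: queue=[E,F,G,B] q_used=2 → run E
t=6: queue=[E,F,G,B,D] q_used=3 → run E
t=7: queue=[F,G,B,D,E] q_used=0 → run F
t=8: queue=[F,G,B,D,E] q_used=1 → run F
t=9: queue=[F,G,B,D,E] q_used=2 → run F
t=10: queue=[G,B,D,E] q_used=0 → run G
t=11: queue=[G,B,D,E] q_used=1 → run G
t=12: queue=[G,B,D,E] q_used=2 → run G
t=13: queue=[G,B,D,E] q_used=3 → run G
t=14: queue=[B,D,E,G] q_used=0 → run B
t=15: queue=[B,D,E,G] q_used=1 → run B
t=16: queue=[B,D,E,G] q_used=2 → run B
t=17: queue=[B,D,E,G] q_used=3 → run B
t=18: queue=[D,E,G,B] q_used=0 → run D
t=19: queue=[D,E,G,B] q_used=1 → run D
t=20: queue=[D,E,G,B] q_used=2 → run D
t=21: queue=[D,E,G,B] q_used=3 → run D
t=22: queue=[E,G,B,D] q_used=0 → run E
t=23: queue=[E,G,B,D] q_used=1 → run E
t=24: queue=[E,G,B,D] q_used=2 → run E
t=25: queue=[G,B,D] q_used=0 → run G
t=26: queue=[G,B,D] q_used=1 → run G
t=27: queue=[G,B,D] q_used=2 → run G
t=28: queue=[B,D] q_used=0 → run B
t=29: queue=[D] q_used=0 → run D
t=30: queue=[D] q_used=1 → run D
t=31: queue=[D] q_used=2 → run D
t=32: queue=[D] q_used=3 → run D
t=33: (idle)
t=34: (idle)
t=35: (idle)
t=36: (idle)
t=37: (idle)
t=38: (idle)

completion order = A, F, E, G, B, D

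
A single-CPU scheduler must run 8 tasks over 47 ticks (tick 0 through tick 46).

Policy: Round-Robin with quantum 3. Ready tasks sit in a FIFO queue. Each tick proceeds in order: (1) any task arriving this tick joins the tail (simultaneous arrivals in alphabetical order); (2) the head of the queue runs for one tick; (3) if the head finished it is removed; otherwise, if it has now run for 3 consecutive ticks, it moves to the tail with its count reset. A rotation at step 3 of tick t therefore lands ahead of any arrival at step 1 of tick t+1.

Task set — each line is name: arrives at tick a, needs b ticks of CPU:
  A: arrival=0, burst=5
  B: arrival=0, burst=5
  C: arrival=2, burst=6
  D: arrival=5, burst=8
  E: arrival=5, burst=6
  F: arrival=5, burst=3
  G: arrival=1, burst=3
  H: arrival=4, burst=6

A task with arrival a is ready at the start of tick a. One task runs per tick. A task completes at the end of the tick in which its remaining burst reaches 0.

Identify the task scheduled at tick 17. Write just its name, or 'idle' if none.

t=0: queue=[A,B] q_used=0 → run A
t=1: queue=[A,B,G] q_used=1 → run A
t=2: queue=[A,B,G,C] q_used=2 → run A
t=3: queue=[B,G,C,A] q_used=0 → run B
t=4: queue=[B,G,C,A,H] q_used=1 → run B
t=5: queue=[B,G,C,A,H,D,E,F] q_used=2 → run B
t=6: queue=[G,C,A,H,D,E,F,B] q_used=0 → run G
t=7: queue=[G,C,A,H,D,E,F,B] q_used=1 → run G
t=8: queue=[G,C,A,H,D,E,F,B] q_used=2 → run G
t=9: queue=[C,A,H,D,E,F,B] q_used=0 → run C
t=10: queue=[C,A,H,D,E,F,B] q_used=1 → run C
t=11: queue=[C,A,H,D,E,F,B] q_used=2 → run C
t=12: queue=[A,H,D,E,F,B,C] q_used=0 → run A
t=13: queue=[A,H,D,E,F,B,C] q_used=1 → run A
t=14: queue=[H,D,E,F,B,C] q_used=0 → run H
t=15: queue=[H,D,E,F,B,C] q_used=1 → run H
t=16: queue=[H,D,E,F,B,C] q_used=2 → run H
t=17: queue=[D,E,F,B,C,H] q_used=0 → run D
t=18: queue=[D,E,F,B,C,H] q_used=1 → run D
t=19: queue=[D,E,F,B,C,H] q_used=2 → run D
t=20: queue=[E,F,B,C,H,D] q_used=0 → run E
t=21: queue=[E,F,B,C,H,D] q_used=1 → run E
t=22: queue=[E,F,B,C,H,D] q_used=2 → run E
t=23: queue=[F,B,C,H,D,E] q_used=0 → run F
t=24: queue=[F,B,C,H,D,E] q_used=1 → run F
t=25: queue=[F,B,C,H,D,E] q_used=2 → run F
t=26: queue=[B,C,H,D,E] q_used=0 → run B
t=27: queue=[B,C,H,D,E] q_used=1 → run B
t=28: queue=[C,H,D,E] q_used=0 → run C
t=29: queue=[C,H,D,E] q_used=1 → run C
t=30: queue=[C,H,D,E] q_used=2 → run C
t=31: queue=[H,D,E] q_used=0 → run H
t=32: queue=[H,D,E] q_used=1 → run H
t=33: queue=[H,D,E] q_used=2 → run H
t=34: queue=[D,E] q_used=0 → run D
t=35: queue=[D,E] q_used=1 → run D
t=36: queue=[D,E] q_used=2 → run D
t=37: queue=[E,D] q_used=0 → run E
t=38: queue=[E,D] q_used=1 → run E
t=39: queue=[E,D] q_used=2 → run E
t=40: queue=[D] q_used=0 → run D
t=41: queue=[D] q_used=1 → run D
t=42: (idle)
t=43: (idle)
t=44: (idle)
t=45: (idle)
t=46: (idle)

running at tick 17 = D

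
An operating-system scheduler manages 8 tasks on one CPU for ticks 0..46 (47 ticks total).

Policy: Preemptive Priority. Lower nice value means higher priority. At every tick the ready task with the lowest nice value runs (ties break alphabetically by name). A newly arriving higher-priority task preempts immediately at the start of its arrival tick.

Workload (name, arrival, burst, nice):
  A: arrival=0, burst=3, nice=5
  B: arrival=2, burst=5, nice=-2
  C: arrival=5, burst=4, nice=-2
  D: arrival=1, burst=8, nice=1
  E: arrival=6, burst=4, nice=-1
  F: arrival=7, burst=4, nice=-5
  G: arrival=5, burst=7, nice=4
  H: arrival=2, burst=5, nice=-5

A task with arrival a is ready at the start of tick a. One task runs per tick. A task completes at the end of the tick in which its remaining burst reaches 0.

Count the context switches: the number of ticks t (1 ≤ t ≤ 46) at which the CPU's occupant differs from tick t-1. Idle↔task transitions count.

t=0: ready={A} → run A
t=1: ready={A,D} → run D
t=2: ready={A,B,D,H} → run H
t=3: ready={A,B,D,H} → run H
t=4: ready={A,B,D,H} → run H
t=5: ready={A,B,C,D,G,H} → run H
t=6: ready={A,B,C,D,E,G,H} → run H
t=7: ready={A,B,C,D,E,F,G} → run F
t=8: ready={A,B,C,D,E,F,G} → run F
t=9: ready={A,B,C,D,E,F,G} → run F
t=10: ready={A,B,C,D,E,F,G} → run F
t=11: ready={A,B,C,D,E,G} → run B
t=12: ready={A,B,C,D,E,G} → run B
t=13: ready={A,B,C,D,E,G} → run B
t=14: ready={A,B,C,D,E,G} → run B
t=15: ready={A,B,C,D,E,G} → run B
t=16: ready={A,C,D,E,G} → run C
t=17: ready={A,C,D,E,G} → run C
t=18: ready={A,C,D,E,G} → run C
t=19: ready={A,C,D,E,G} → run C
t=20: ready={A,D,E,G} → run E
t=21: ready={A,D,E,G} → run E
t=22: ready={A,D,E,G} → run E
t=23: ready={A,D,E,G} → run E
t=24: ready={A,D,G} → run D
t=25: ready={A,D,G} → run D
t=26: ready={A,D,G} → run D
t=27: ready={A,D,G} → run D
t=28: ready={A,D,G} → run D
t=29: ready={A,D,G} → run D
t=30: ready={A,D,G} → run D
t=31: ready={A,G} → run G
t=32: ready={A,G} → run G
t=33: ready={A,G} → run G
t=34: ready={A,G} → run G
t=35: ready={A,G} → run G
t=36: ready={A,G} → run G
t=37: ready={A,G} → run G
t=38: ready={A} → run A
t=39: ready={A} → run A
t=40: (idle)
t=41: (idle)
t=42: (idle)
t=43: (idle)
t=44: (idle)
t=45: (idle)
t=46: (idle)

context switches = 10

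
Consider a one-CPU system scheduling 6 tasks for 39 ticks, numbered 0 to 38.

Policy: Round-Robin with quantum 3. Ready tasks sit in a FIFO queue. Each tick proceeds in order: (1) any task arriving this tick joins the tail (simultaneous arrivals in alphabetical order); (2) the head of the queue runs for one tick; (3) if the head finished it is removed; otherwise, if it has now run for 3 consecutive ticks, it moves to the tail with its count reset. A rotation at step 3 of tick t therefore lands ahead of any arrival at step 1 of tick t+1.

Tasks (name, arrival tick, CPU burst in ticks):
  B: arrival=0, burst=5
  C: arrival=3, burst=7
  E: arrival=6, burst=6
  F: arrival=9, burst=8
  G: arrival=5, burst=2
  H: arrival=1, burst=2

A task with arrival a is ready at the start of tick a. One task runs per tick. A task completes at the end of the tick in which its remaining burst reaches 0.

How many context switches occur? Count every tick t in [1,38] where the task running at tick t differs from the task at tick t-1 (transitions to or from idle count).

t=0: queue=[B] q_used=0 → run B
t=1: queue=[B,H] q_used=1 → run B
t=2: queue=[B,H] q_used=2 → run B
t=3: queue=[H,B,C] q_used=0 → run H
t=4: queue=[H,B,C] q_used=1 → run H
t=5: queue=[B,C,G] q_used=0 → run B
t=6: queue=[B,C,G,E] q_used=1 → run B
t=7: queue=[C,G,E] q_used=0 → run C
t=8: queue=[C,G,E] q_used=1 → run C
t=9: queue=[C,G,E,F] q_used=2 → run C
t=10: queue=[G,E,F,C] q_used=0 → run G
t=11: queue=[G,E,F,C] q_used=1 → run G
t=12: queue=[E,F,C] q_used=0 → run E
t=13: queue=[E,F,C] q_used=1 → run E
t=14: queue=[E,F,C] q_used=2 → run E
t=15: queue=[F,C,E] q_used=0 → run F
t=16: queue=[F,C,E] q_used=1 → run F
t=17: queue=[F,C,E] q_used=2 → run F
t=18: queue=[C,E,F] q_used=0 → run C
t=19: queue=[C,E,F] q_used=1 → run C
t=20: queue=[C,E,F] q_used=2 → run C
t=21: queue=[E,F,C] q_used=0 → run E
t=22: queue=[E,F,C] q_used=1 → run E
t=23: queue=[E,F,C] q_used=2 → run E
t=24: queue=[F,C] q_used=0 → run F
t=25: queue=[F,C] q_used=1 → run F
t=26: queue=[F,C] q_used=2 → run F
t=27: queue=[C,F] q_used=0 → run C
t=28: queue=[F] q_used=0 → run F
t=29: queue=[F] q_used=1 → run F
t=30: (idle)
t=31: (idle)
t=32: (idle)
t=33: (idle)
t=34: (idle)
t=35: (idle)
t=36: (idle)
t=37: (idle)
t=38: (idle)

context switches = 12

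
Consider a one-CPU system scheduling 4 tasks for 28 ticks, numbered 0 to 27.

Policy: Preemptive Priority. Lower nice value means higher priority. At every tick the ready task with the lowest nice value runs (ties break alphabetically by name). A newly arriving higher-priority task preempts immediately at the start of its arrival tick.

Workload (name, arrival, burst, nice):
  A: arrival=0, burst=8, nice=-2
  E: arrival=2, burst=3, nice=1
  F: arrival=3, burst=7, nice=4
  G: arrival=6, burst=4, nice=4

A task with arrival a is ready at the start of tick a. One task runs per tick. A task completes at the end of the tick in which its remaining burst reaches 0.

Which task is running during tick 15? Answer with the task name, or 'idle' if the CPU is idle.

t=0: ready={A} → run A
t=1: ready={A} → run A
t=2: ready={A,E} → run A
t=3: ready={A,E,F} → run A
t=4: ready={A,E,F} → run A
t=5: ready={A,E,F} → run A
t=6: ready={A,E,F,G} → run A
t=7: ready={A,E,F,G} → run A
t=8: ready={E,F,G} → run E
t=9: ready={E,F,G} → run E
t=10: ready={E,F,G} → run E
t=11: ready={F,G} → run F
t=12: ready={F,G} → run F
t=13: ready={F,G} → run F
t=14: ready={F,G} → run F
t=15: ready={F,G} → run F
t=16: ready={F,G} → run F
t=17: ready={F,G} → run F
t=18: ready={G} → run G
t=19: ready={G} → run G
t=20: ready={G} → run G
t=21: ready={G} → run G
t=22: (idle)
t=23: (idle)
t=24: (idle)
t=25: (idle)
t=26: (idle)
t=27: (idle)

running at tick 15 = F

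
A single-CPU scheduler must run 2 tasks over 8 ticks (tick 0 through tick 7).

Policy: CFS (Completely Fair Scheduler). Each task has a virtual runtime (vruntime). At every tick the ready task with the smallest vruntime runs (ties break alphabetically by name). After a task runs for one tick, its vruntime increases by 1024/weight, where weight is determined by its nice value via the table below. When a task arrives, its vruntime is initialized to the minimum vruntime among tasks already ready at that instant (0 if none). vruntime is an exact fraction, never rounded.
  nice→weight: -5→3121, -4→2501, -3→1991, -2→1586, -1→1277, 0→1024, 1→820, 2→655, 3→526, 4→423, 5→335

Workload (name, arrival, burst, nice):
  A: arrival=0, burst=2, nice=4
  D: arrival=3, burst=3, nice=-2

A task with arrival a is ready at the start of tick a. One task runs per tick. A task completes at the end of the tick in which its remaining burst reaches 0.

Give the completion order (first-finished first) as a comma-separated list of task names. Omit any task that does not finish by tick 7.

completion order = A, D

t=0: vr[A=0] → run A
t=1: vr[A=1024/423] → run A
t=2: (idle)
t=3: vr[D=0] → run D
t=4: vr[D=512/793] → run D
t=5: vr[D=1024/793] → run D
t=6: (idle)
t=7: (idle)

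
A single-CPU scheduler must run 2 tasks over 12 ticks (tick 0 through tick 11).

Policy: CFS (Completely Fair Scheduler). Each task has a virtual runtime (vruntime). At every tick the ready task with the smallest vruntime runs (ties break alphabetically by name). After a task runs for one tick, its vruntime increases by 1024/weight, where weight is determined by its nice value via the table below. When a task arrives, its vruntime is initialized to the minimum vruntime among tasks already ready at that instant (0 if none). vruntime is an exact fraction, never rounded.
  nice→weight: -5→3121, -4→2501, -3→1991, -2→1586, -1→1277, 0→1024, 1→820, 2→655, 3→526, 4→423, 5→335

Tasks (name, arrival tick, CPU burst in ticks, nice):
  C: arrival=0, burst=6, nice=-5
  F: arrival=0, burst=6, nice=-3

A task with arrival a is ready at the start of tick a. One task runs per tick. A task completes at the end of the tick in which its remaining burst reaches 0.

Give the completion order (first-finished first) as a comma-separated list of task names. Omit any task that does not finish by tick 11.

completion order = C, F

t=0: vr[C=0 F=0] → run C
t=1: vr[C=1024/3121 F=0] → run F
t=2: vr[C=1024/3121 F=1024/1991] → run C
t=3: vr[C=2048/3121 F=1024/1991] → run F
t=4: vr[C=2048/3121 F=2048/1991] → run C
t=5: vr[C=3072/3121 F=2048/1991] → run C
t=6: vr[C=4096/3121 F=2048/1991] → run F
t=7: vr[C=4096/3121 F=3072/1991] → run C
t=8: vr[C=5120/3121 F=3072/1991] → run F
t=9: vr[C=5120/3121 F=4096/1991] → run C
t=10: vr[F=4096/1991] → run F
t=11: vr[F=5120/1991] → run F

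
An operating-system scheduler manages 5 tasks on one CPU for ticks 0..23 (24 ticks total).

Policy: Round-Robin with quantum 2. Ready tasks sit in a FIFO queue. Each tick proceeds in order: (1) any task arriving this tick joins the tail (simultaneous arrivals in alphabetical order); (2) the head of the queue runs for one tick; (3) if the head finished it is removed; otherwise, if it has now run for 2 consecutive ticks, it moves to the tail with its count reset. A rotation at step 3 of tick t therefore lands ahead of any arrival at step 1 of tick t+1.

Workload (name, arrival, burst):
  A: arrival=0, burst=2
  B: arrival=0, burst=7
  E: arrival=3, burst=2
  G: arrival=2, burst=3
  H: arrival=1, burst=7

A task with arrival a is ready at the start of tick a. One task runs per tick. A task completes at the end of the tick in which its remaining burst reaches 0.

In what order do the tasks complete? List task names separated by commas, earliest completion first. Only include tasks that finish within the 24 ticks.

completion order = A, E, G, B, H

t=0: queue=[A,B] q_used=0 → run A
t=1: queue=[A,B,H] q_used=1 → run A
t=2: queue=[B,H,G] q_used=0 → run B
t=3: queue=[B,H,G,E] q_used=1 → run B
t=4: queue=[H,G,E,B] q_used=0 → run H
t=5: queue=[H,G,E,B] q_used=1 → run H
t=6: queue=[G,E,B,H] q_used=0 → run G
t=7: queue=[G,E,B,H] q_used=1 → run G
t=8: queue=[E,B,H,G] q_used=0 → run E
t=9: queue=[E,B,H,G] q_used=1 → run E
t=10: queue=[B,H,G] q_used=0 → run B
t=11: queue=[B,H,G] q_used=1 → run B
t=12: queue=[H,G,B] q_used=0 → run H
t=13: queue=[H,G,B] q_used=1 → run H
t=14: queue=[G,B,H] q_used=0 → run G
t=15: queue=[B,H] q_used=0 → run B
t=16: queue=[B,H] q_used=1 → run B
t=17: queue=[H,B] q_used=0 → run H
t=18: queue=[H,B] q_used=1 → run H
t=19: queue=[B,H] q_used=0 → run B
t=20: queue=[H] q_used=0 → run H
t=21: (idle)
t=22: (idle)
t=23: (idle)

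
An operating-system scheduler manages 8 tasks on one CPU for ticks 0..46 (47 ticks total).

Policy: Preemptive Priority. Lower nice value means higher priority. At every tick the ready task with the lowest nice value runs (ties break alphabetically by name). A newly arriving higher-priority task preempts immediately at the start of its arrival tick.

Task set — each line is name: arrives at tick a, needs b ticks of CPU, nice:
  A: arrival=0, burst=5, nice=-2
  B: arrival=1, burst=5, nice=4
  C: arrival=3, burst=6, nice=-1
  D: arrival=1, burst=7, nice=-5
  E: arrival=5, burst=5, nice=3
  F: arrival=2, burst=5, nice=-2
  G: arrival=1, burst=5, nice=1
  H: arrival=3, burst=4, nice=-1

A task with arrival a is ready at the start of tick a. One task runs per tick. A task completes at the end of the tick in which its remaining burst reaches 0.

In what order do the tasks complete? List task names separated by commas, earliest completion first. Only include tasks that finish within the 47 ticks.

completion order = D, A, F, C, H, G, E, B

t=0: ready={A} → run A
t=1: ready={A,B,D,G} → run D
t=2: ready={A,B,D,F,G} → run D
t=3: ready={A,B,C,D,F,G,H} → run D
t=4: ready={A,B,C,D,F,G,H} → run D
t=5: ready={A,B,C,D,E,F,G,H} → run D
t=6: ready={A,B,C,D,E,F,G,H} → run D
t=7: ready={A,B,C,D,E,F,G,H} → run D
t=8: ready={A,B,C,E,F,G,H} → run A
t=9: ready={A,B,C,E,F,G,H} → run A
t=10: ready={A,B,C,E,F,G,H} → run A
t=11: ready={A,B,C,E,F,G,H} → run A
t=12: ready={B,C,E,F,G,H} → run F
t=13: ready={B,C,E,F,G,H} → run F
t=14: ready={B,C,E,F,G,H} → run F
t=15: ready={B,C,E,F,G,H} → run F
t=16: ready={B,C,E,F,G,H} → run F
t=17: ready={B,C,E,G,H} → run C
t=18: ready={B,C,E,G,H} → run C
t=19: ready={B,C,E,G,H} → run C
t=20: ready={B,C,E,G,H} → run C
t=21: ready={B,C,E,G,H} → run C
t=22: ready={B,C,E,G,H} → run C
t=23: ready={B,E,G,H} → run H
t=24: ready={B,E,G,H} → run H
t=25: ready={B,E,G,H} → run H
t=26: ready={B,E,G,H} → run H
t=27: ready={B,E,G} → run G
t=28: ready={B,E,G} → run G
t=29: ready={B,E,G} → run G
t=30: ready={B,E,G} → run G
t=31: ready={B,E,G} → run G
t=32: ready={B,E} → run E
t=33: ready={B,E} → run E
t=34: ready={B,E} → run E
t=35: ready={B,E} → run E
t=36: ready={B,E} → run E
t=37: ready={B} → run B
t=38: ready={B} → run B
t=39: ready={B} → run B
t=40: ready={B} → run B
t=41: ready={B} → run B
t=42: (idle)
t=43: (idle)
t=44: (idle)
t=45: (idle)
t=46: (idle)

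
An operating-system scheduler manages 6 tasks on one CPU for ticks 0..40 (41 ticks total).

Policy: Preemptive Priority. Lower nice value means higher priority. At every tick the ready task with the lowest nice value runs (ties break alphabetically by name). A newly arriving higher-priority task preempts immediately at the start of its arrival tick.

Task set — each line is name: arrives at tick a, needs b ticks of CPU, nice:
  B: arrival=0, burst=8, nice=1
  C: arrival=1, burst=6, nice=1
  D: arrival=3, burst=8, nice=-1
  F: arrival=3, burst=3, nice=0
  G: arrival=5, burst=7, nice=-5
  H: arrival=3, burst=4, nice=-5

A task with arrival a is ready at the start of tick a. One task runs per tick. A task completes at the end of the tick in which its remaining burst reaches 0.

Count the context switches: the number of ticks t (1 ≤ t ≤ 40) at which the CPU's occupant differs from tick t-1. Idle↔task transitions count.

t=0: ready={B} → run B
t=1: ready={B,C} → run B
t=2: ready={B,C} → run B
t=3: ready={B,C,D,F,H} → run H
t=4: ready={B,C,D,F,H} → run H
t=5: ready={B,C,D,F,G,H} → run G
t=6: ready={B,C,D,F,G,H} → run G
t=7: ready={B,C,D,F,G,H} → run G
t=8: ready={B,C,D,F,G,H} → run G
t=9: ready={B,C,D,F,G,H} → run G
t=10: ready={B,C,D,F,G,H} → run G
t=11: ready={B,C,D,F,G,H} → run G
t=12: ready={B,C,D,F,H} → run H
t=13: ready={B,C,D,F,H} → run H
t=14: ready={B,C,D,F} → run D
t=15: ready={B,C,D,F} → run D
t=16: ready={B,C,D,F} → run D
t=17: ready={B,C,D,F} → run D
t=18: ready={B,C,D,F} → run D
t=19: ready={B,C,D,F} → run D
t=20: ready={B,C,D,F} → run D
t=21: ready={B,C,D,F} → run D
t=22: ready={B,C,F} → run F
t=23: ready={B,C,F} → run F
t=24: ready={B,C,F} → run F
t=25: ready={B,C} → run B
t=26: ready={B,C} → run B
t=27: ready={B,C} → run B
t=28: ready={B,C} → run B
t=29: ready={B,C} → run B
t=30: ready={C} → run C
t=31: ready={C} → run C
t=32: ready={C} → run C
t=33: ready={C} → run C
t=34: ready={C} → run C
t=35: ready={C} → run C
t=36: (idle)
t=37: (idle)
t=38: (idle)
t=39: (idle)
t=40: (idle)

context switches = 8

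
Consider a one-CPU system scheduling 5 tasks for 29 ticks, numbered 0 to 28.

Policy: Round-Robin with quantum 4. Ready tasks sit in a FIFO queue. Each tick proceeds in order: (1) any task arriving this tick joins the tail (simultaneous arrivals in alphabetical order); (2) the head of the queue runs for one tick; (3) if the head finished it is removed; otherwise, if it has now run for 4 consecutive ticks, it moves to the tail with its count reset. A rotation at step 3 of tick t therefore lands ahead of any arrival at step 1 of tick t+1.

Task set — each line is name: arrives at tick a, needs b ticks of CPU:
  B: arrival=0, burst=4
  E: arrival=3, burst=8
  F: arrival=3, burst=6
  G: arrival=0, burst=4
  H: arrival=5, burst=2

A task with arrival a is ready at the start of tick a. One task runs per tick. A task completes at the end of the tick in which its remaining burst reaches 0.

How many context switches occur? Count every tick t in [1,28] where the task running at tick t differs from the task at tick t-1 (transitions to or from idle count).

t=0: queue=[B,G] q_used=0 → run B
t=1: queue=[B,G] q_used=1 → run B
t=2: queue=[B,G] q_used=2 → run B
t=3: queue=[B,G,E,F] q_used=3 → run B
t=4: queue=[G,E,F] q_used=0 → run G
t=5: queue=[G,E,F,H] q_used=1 → run G
t=6: queue=[G,E,F,H] q_used=2 → run G
t=7: queue=[G,E,F,H] q_used=3 → run G
t=8: queue=[E,F,H] q_used=0 → run E
t=9: queue=[E,F,H] q_used=1 → run E
t=10: queue=[E,F,H] q_used=2 → run E
t=11: queue=[E,F,H] q_used=3 → run E
t=12: queue=[F,H,E] q_used=0 → run F
t=13: queue=[F,H,E] q_used=1 → run F
t=14: queue=[F,H,E] q_used=2 → run F
t=15: queue=[F,H,E] q_used=3 → run F
t=16: queue=[H,E,F] q_used=0 → run H
t=17: queue=[H,E,F] q_used=1 → run H
t=18: queue=[E,F] q_used=0 → run E
t=19: queue=[E,F] q_used=1 → run E
t=20: queue=[E,F] q_used=2 → run E
t=21: queue=[E,F] q_used=3 → run E
t=22: queue=[F] q_used=0 → run F
t=23: queue=[F] q_used=1 → run F
t=24: (idle)
t=25: (idle)
t=26: (idle)
t=27: (idle)
t=28: (idle)

context switches = 7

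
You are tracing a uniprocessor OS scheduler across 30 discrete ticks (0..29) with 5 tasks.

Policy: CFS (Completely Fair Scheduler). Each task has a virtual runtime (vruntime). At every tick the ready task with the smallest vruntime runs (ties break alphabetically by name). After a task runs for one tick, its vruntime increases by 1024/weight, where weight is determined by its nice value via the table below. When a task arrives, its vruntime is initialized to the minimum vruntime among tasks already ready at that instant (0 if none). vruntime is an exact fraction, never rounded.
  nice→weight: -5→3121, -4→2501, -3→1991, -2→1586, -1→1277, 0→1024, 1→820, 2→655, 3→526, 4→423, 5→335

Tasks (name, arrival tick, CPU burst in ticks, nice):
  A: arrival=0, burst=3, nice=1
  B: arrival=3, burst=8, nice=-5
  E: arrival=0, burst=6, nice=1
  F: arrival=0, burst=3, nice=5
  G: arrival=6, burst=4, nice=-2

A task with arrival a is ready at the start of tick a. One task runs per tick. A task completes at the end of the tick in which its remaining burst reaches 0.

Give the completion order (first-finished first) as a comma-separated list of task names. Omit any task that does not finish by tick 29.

completion order = A, G, B, F, E

t=0: vr[A=0 E=0 F=0] → run A
t=1: vr[A=256/205 E=0 F=0] → run E
t=2: vr[A=256/205 E=256/205 F=0] → run F
t=3: vr[A=256/205 B=256/205 E=256/205 F=1024/335] → run A
t=4: vr[A=512/205 B=256/205 E=256/205 F=1024/335] → run B
t=5: vr[A=512/205 B=1008896/639805 E=256/205 F=1024/335] → run E
t=6: vr[A=512/205 B=1008896/639805 E=512/205 F=1024/335 G=1008896/639805] → run B
t=7: vr[A=512/205 B=1218816/639805 E=512/205 F=1024/335 G=1008896/639805] → run G
t=8: vr[A=512/205 B=1218816/639805 E=512/205 F=1024/335 G=1127634688/507365365] → run B
t=9: vr[A=512/205 B=1428736/639805 E=512/205 F=1024/335 G=1127634688/507365365] → run G
t=10: vr[A=512/205 B=1428736/639805 E=512/205 F=1024/335 G=1455214848/507365365] → run B
t=11: vr[A=512/205 B=1638656/639805 E=512/205 F=1024/335 G=1455214848/507365365] → run A
t=12: vr[B=1638656/639805 E=512/205 F=1024/335 G=1455214848/507365365] → run E
t=13: vr[B=1638656/639805 E=768/205 F=1024/335 G=1455214848/507365365] → run B
t=14: vr[B=1848576/639805 E=768/205 F=1024/335 G=1455214848/507365365] → run G
t=15: vr[B=1848576/639805 E=768/205 F=1024/335 G=1782795008/507365365] → run B
t=16: vr[B=2058496/639805 E=768/205 F=1024/335 G=1782795008/507365365] → run F
t=17: vr[B=2058496/639805 E=768/205 F=2048/335 G=1782795008/507365365] → run B
t=18: vr[B=2268416/639805 E=768/205 F=2048/335 G=1782795008/507365365] → run G
t=19: vr[B=2268416/639805 E=768/205 F=2048/335] → run B
t=20: vr[E=768/205 F=2048/335] → run E
t=21: vr[E=1024/205 F=2048/335] → run E
t=22: vr[E=256/41 F=2048/335] → run F
t=23: vr[E=256/41] → run E
t=24: (idle)
t=25: (idle)
t=26: (idle)
t=27: (idle)
t=28: (idle)
t=29: (idle)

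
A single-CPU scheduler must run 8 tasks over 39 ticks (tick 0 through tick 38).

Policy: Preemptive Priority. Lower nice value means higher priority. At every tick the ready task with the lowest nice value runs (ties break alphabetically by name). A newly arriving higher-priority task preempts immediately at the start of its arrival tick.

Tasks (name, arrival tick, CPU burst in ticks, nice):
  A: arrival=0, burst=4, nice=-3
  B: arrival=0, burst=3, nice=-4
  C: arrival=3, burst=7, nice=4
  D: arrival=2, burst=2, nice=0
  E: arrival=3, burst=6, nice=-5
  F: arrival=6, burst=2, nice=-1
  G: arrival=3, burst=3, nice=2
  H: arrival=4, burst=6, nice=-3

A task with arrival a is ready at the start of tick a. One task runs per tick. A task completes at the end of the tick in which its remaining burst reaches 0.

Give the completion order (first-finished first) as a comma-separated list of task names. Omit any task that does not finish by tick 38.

t=0: ready={A,B} → run B
t=1: ready={A,B} → run B
t=2: ready={A,B,D} → run B
t=3: ready={A,C,D,E,G} → run E
t=4: ready={A,C,D,E,G,H} → run E
t=5: ready={A,C,D,E,G,H} → run E
t=6: ready={A,C,D,E,F,G,H} → run E
t=7: ready={A,C,D,E,F,G,H} → run E
t=8: ready={A,C,D,E,F,G,H} → run E
t=9: ready={A,C,D,F,G,H} → run A
t=10: ready={A,C,D,F,G,H} → run A
t=11: ready={A,C,D,F,G,H} → run A
t=12: ready={A,C,D,F,G,H} → run A
t=13: ready={C,D,F,G,H} → run H
t=14: ready={C,D,F,G,H} → run H
t=15: ready={C,D,F,G,H} → run H
t=16: ready={C,D,F,G,H} → run H
t=17: ready={C,D,F,G,H} → run H
t=18: ready={C,D,F,G,H} → run H
t=19: ready={C,D,F,G} → run F
t=20: ready={C,D,F,G} → run F
t=21: ready={C,D,G} → run D
t=22: ready={C,D,G} → run D
t=23: ready={C,G} → run G
t=24: ready={C,G} → run G
t=25: ready={C,G} → run G
t=26: ready={C} → run C
t=27: ready={C} → run C
t=28: ready={C} → run C
t=29: ready={C} → run C
t=30: ready={C} → run C
t=31: ready={C} → run C
t=32: ready={C} → run C
t=33: (idle)
t=34: (idle)
t=35: (idle)
t=36: (idle)
t=37: (idle)
t=38: (idle)

completion order = B, E, A, H, F, D, G, C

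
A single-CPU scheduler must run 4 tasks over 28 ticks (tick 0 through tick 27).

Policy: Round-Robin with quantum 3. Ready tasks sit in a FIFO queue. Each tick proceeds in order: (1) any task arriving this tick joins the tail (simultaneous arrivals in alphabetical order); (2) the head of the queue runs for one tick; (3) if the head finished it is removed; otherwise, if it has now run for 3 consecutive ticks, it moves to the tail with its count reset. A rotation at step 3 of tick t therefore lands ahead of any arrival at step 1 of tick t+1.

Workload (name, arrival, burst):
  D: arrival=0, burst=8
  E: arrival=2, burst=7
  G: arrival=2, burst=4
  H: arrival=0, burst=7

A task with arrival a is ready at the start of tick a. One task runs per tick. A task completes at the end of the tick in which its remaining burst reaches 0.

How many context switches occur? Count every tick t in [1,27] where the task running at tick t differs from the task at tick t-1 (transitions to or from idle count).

context switches = 11

t=0: queue=[D,H] q_used=0 → run D
t=1: queue=[D,H] q_used=1 → run D
t=2: queue=[D,H,E,G] q_used=2 → run D
t=3: queue=[H,E,G,D] q_used=0 → run H
t=4: queue=[H,E,G,D] q_used=1 → run H
t=5: queue=[H,E,G,D] q_used=2 → run H
t=6: queue=[E,G,D,H] q_used=0 → run E
t=7: queue=[E,G,D,H] q_used=1 → run E
t=8: queue=[E,G,D,H] q_used=2 → run E
t=9: queue=[G,D,H,E] q_used=0 → run G
t=10: queue=[G,D,H,E] q_used=1 → run G
t=11: queue=[G,D,H,E] q_used=2 → run G
t=12: queue=[D,H,E,G] q_used=0 → run D
t=13: queue=[D,H,E,G] q_used=1 → run D
t=14: queue=[D,H,E,G] q_used=2 → run D
t=15: queue=[H,E,G,D] q_used=0 → run H
t=16: queue=[H,E,G,D] q_used=1 → run H
t=17: queue=[H,E,G,D] q_used=2 → run H
t=18: queue=[E,G,D,H] q_used=0 → run E
t=19: queue=[E,G,D,H] q_used=1 → run E
t=20: queue=[E,G,D,H] q_used=2 → run E
t=21: queue=[G,D,H,E] q_used=0 → run G
t=22: queue=[D,H,E] q_used=0 → run D
t=23: queue=[D,H,E] q_used=1 → run D
t=24: queue=[H,E] q_used=0 → run H
t=25: queue=[E] q_used=0 → run E
t=26: (idle)
t=27: (idle)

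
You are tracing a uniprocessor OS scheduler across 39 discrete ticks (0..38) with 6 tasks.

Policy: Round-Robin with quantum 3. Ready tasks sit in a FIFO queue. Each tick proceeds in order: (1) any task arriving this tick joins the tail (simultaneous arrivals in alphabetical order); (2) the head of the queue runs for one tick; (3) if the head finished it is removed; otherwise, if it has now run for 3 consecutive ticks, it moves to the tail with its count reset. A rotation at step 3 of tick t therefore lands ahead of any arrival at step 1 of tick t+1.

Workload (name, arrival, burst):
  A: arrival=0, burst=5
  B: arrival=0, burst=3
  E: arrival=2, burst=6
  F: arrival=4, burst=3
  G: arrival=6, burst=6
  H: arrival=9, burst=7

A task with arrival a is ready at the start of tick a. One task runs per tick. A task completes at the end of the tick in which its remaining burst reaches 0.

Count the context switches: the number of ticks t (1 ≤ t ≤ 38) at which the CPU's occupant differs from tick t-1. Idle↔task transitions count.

context switches = 10

t=0: queue=[A,B] q_used=0 → run A
t=1: queue=[A,B] q_used=1 → run A
t=2: queue=[A,B,E] q_used=2 → run A
t=3: queue=[B,E,A] q_used=0 → run B
t=4: queue=[B,E,A,F] q_used=1 → run B
t=5: queue=[B,E,A,F] q_used=2 → run B
t=6: queue=[E,A,F,G] q_used=0 → run E
t=7: queue=[E,A,F,G] q_used=1 → run E
t=8: queue=[E,A,F,G] q_used=2 → run E
t=9: queue=[A,F,G,E,H] q_used=0 → run A
t=10: queue=[A,F,G,E,H] q_used=1 → run A
t=11: queue=[F,G,E,H] q_used=0 → run F
t=12: queue=[F,G,E,H] q_used=1 → run F
t=13: queue=[F,G,E,H] q_used=2 → run F
t=14: queue=[G,E,H] q_used=0 → run G
t=15: queue=[G,E,H] q_used=1 → run G
t=16: queue=[G,E,H] q_used=2 → run G
t=17: queue=[E,H,G] q_used=0 → run E
t=18: queue=[E,H,G] q_used=1 → run E
t=19: queue=[E,H,G] q_used=2 → run E
t=20: queue=[H,G] q_used=0 → run H
t=21: queue=[H,G] q_used=1 → run H
t=22: queue=[H,G] q_used=2 → run H
t=23: queue=[G,H] q_used=0 → run G
t=24: queue=[G,H] q_used=1 → run G
t=25: queue=[G,H] q_used=2 → run G
t=26: queue=[H] q_used=0 → run H
t=27: queue=[H] q_used=1 → run H
t=28: queue=[H] q_used=2 → run H
t=29: queue=[H] q_used=0 → run H
t=30: (idle)
t=31: (idle)
t=32: (idle)
t=33: (idle)
t=34: (idle)
t=35: (idle)
t=36: (idle)
t=37: (idle)
t=38: (idle)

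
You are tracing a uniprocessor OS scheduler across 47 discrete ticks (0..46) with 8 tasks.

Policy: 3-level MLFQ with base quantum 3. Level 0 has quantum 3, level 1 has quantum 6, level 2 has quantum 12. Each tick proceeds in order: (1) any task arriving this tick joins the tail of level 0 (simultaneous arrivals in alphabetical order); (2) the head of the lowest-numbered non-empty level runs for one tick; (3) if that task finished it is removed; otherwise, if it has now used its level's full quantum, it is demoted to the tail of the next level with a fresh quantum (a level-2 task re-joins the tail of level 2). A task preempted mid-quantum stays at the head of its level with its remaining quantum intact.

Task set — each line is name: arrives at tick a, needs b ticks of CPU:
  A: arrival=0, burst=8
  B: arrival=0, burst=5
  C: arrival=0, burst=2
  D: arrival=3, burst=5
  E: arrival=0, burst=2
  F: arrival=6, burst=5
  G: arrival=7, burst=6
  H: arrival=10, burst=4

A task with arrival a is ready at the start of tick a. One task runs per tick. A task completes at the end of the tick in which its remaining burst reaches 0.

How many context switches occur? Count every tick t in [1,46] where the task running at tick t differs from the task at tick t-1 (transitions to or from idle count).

context switches = 14

t=0: L0/L1/L2 = ABCE/-/- → run A
t=1: L0/L1/L2 = ABCE/-/- → run A
t=2: L0/L1/L2 = ABCE/-/- → run A
t=3: L0/L1/L2 = BCED/A/- → run B
t=4: L0/L1/L2 = BCED/A/- → run B
t=5: L0/L1/L2 = BCED/A/- → run B
t=6: L0/L1/L2 = CEDF/AB/- → run C
t=7: L0/L1/L2 = CEDFG/AB/- → run C
t=8: L0/L1/L2 = EDFG/AB/- → run E
t=9: L0/L1/L2 = EDFG/AB/- → run E
t=10: L0/L1/L2 = DFGH/AB/- → run D
t=11: L0/L1/L2 = DFGH/AB/- → run D
t=12: L0/L1/L2 = DFGH/AB/- → run D
t=13: L0/L1/L2 = FGH/ABD/- → run F
t=14: L0/L1/L2 = FGH/ABD/- → run F
t=15: L0/L1/L2 = FGH/ABD/- → run F
t=16: L0/L1/L2 = GH/ABDF/- → run G
t=17: L0/L1/L2 = GH/ABDF/- → run G
t=18: L0/L1/L2 = GH/ABDF/- → run G
t=19: L0/L1/L2 = H/ABDFG/- → run H
t=20: L0/L1/L2 = H/ABDFG/- → run H
t=21: L0/L1/L2 = H/ABDFG/- → run H
t=22: L0/L1/L2 = -/ABDFGH/- → run A
t=23: L0/L1/L2 = -/ABDFGH/- → run A
t=24: L0/L1/L2 = -/ABDFGH/- → run A
t=25: L0/L1/L2 = -/ABDFGH/- → run A
t=26: L0/L1/L2 = -/ABDFGH/- → run A
t=27: L0/L1/L2 = -/BDFGH/- → run B
t=28: L0/L1/L2 = -/BDFGH/- → run B
t=29: L0/L1/L2 = -/DFGH/- → run D
t=30: L0/L1/L2 = -/DFGH/- → run D
t=31: L0/L1/L2 = -/FGH/- → run F
t=32: L0/L1/L2 = -/FGH/- → run F
t=33: L0/L1/L2 = -/GH/- → run G
t=34: L0/L1/L2 = -/GH/- → run G
t=35: L0/L1/L2 = -/GH/- → run G
t=36: L0/L1/L2 = -/H/- → run H
t=37: (idle)
t=38: (idle)
t=39: (idle)
t=40: (idle)
t=41: (idle)
t=42: (idle)
t=43: (idle)
t=44: (idle)
t=45: (idle)
t=46: (idle)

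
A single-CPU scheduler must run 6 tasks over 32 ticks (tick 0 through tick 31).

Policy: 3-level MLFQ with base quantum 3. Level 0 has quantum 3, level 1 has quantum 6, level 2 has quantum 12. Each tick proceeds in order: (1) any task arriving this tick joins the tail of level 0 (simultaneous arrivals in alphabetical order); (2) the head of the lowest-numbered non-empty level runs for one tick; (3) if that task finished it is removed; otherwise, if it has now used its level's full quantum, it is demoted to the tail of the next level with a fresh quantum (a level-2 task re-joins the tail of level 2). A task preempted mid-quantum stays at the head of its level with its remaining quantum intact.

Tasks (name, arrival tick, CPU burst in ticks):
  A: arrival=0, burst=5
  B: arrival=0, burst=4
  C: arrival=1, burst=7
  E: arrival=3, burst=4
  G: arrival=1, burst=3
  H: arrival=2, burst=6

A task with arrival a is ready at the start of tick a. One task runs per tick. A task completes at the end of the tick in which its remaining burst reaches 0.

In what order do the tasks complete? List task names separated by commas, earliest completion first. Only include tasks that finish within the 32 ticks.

t=0: L0/L1/L2 = AB/-/- → run A
t=1: L0/L1/L2 = ABCG/-/- → run A
t=2: L0/L1/L2 = ABCGH/-/- → run A
t=3: L0/L1/L2 = BCGHE/A/- → run B
t=4: L0/L1/L2 = BCGHE/A/- → run B
t=5: L0/L1/L2 = BCGHE/A/- → run B
t=6: L0/L1/L2 = CGHE/AB/- → run C
t=7: L0/L1/L2 = CGHE/AB/- → run C
t=8: L0/L1/L2 = CGHE/AB/- → run C
t=9: L0/L1/L2 = GHE/ABC/- → run G
t=10: L0/L1/L2 = GHE/ABC/- → run G
t=11: L0/L1/L2 = GHE/ABC/- → run G
t=12: L0/L1/L2 = HE/ABC/- → run H
t=13: L0/L1/L2 = HE/ABC/- → run H
t=14: L0/L1/L2 = HE/ABC/- → run H
t=15: L0/L1/L2 = E/ABCH/- → run E
t=16: L0/L1/L2 = E/ABCH/- → run E
t=17: L0/L1/L2 = E/ABCH/- → run E
t=18: L0/L1/L2 = -/ABCHE/- → run A
t=19: L0/L1/L2 = -/ABCHE/- → run A
t=20: L0/L1/L2 = -/BCHE/- → run B
t=21: L0/L1/L2 = -/CHE/- → run C
t=22: L0/L1/L2 = -/CHE/- → run C
t=23: L0/L1/L2 = -/CHE/- → run C
t=24: L0/L1/L2 = -/CHE/- → run C
t=25: L0/L1/L2 = -/HE/- → run H
t=26: L0/L1/L2 = -/HE/- → run H
t=27: L0/L1/L2 = -/HE/- → run H
t=28: L0/L1/L2 = -/E/- → run E
t=29: (idle)
t=30: (idle)
t=31: (idle)

completion order = G, A, B, C, H, E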